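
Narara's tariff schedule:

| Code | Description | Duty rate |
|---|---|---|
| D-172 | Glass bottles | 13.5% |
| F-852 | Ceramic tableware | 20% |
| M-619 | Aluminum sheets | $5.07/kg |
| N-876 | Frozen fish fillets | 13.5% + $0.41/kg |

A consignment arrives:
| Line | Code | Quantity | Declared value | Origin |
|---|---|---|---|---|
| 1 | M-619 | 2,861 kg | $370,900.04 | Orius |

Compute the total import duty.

$14,505.27

Line 1 (M-619, Orius, 2,861 kg, $370,900.04):
Base rate for M-619 is $5.07/kg.
Duty = 2,861 × $5.07 = $14,505.27.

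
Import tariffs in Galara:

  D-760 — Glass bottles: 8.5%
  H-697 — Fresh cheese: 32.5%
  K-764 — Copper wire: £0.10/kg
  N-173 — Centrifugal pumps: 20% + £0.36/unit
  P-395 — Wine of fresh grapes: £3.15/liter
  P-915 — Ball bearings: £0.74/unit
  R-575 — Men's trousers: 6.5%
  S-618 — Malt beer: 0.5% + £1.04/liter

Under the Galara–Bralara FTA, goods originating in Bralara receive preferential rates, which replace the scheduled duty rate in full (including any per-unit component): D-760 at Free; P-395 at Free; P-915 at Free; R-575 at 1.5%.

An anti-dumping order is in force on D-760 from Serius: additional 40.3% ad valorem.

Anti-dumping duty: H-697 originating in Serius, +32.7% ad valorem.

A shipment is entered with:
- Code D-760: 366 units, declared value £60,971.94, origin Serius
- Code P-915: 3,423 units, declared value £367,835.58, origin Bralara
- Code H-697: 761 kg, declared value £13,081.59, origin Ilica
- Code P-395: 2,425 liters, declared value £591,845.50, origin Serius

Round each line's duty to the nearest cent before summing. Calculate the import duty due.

£41,644.58

Line 1 (D-760, Serius, 366 units, £60,971.94):
Base rate for D-760 is 8.5%.
D-760 has an FTA preferential rate, but origin Serius is not Bralara; base rate stands.
Additional duty on D-760 from Serius: +40.3%. Applied ad valorem rate: 8.5% + 40.3% = 48.8%.
Duty = £60,971.94 × 48.8% = £29,754.31.
Line 2 (P-915, Bralara, 3,423 units, £367,835.58):
Base rate for P-915 is £0.74/unit.
Origin Bralara qualifies under the Galara–Bralara agreement and P-915 is covered: preferential rate Free applies instead.
Duty = £367,835.58 × 0% = £0.00.
Line 3 (H-697, Ilica, 761 kg, £13,081.59):
Base rate for H-697 is 32.5%.
The additional-duty order on H-697 targets Serius, not Ilica; it does not apply.
Duty = £13,081.59 × 32.5% = £4,251.52.
Line 4 (P-395, Serius, 2,425 liters, £591,845.50):
Base rate for P-395 is £3.15/liter.
P-395 has an FTA preferential rate, but origin Serius is not Bralara; base rate stands.
Duty = 2,425 × £3.15 = £7,638.75.
Total = £29,754.31 + £0.00 + £4,251.52 + £7,638.75 = £41,644.58.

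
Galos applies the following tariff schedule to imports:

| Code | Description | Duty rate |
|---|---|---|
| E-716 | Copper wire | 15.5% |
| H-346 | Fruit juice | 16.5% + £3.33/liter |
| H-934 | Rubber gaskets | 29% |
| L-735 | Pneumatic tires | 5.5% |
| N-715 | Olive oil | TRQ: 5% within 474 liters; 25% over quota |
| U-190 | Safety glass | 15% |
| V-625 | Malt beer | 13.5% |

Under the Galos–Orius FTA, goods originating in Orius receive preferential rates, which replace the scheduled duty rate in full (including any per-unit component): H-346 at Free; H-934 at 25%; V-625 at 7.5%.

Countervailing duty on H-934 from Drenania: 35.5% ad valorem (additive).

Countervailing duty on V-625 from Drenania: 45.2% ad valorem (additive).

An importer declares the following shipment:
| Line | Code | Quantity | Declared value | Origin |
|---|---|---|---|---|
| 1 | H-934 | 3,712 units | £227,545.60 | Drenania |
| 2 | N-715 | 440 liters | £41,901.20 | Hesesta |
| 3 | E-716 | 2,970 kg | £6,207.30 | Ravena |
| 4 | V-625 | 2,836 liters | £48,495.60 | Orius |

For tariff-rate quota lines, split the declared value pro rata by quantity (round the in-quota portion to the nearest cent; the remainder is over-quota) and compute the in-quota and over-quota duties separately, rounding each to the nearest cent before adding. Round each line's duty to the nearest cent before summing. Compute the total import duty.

£153,461.27

Line 1 (H-934, Drenania, 3,712 units, £227,545.60):
Base rate for H-934 is 29%.
H-934 has an FTA preferential rate, but origin Drenania is not Orius; base rate stands.
Additional duty on H-934 from Drenania: +35.5%. Applied ad valorem rate: 29% + 35.5% = 64.5%.
Duty = £227,545.60 × 64.5% = £146,766.91.
Line 2 (N-715, Hesesta, 440 liters, £41,901.20):
Code N-715 is under a tariff-rate quota (threshold 474 liters). Quantity 440 liters is within the quota, so the in-quota rate 5% applies to the full value.
Duty = £41,901.20 × 5% = £2,095.06.
Line 3 (E-716, Ravena, 2,970 kg, £6,207.30):
Base rate for E-716 is 15.5%.
Duty = £6,207.30 × 15.5% = £962.13.
Line 4 (V-625, Orius, 2,836 liters, £48,495.60):
Base rate for V-625 is 13.5%.
Origin Orius qualifies under the Galos–Orius agreement and V-625 is covered: preferential rate 7.5% applies instead.
The additional-duty order on V-625 targets Drenania, not Orius; it does not apply.
Duty = £48,495.60 × 7.5% = £3,637.17.
Total = £146,766.91 + £2,095.06 + £962.13 + £3,637.17 = £153,461.27.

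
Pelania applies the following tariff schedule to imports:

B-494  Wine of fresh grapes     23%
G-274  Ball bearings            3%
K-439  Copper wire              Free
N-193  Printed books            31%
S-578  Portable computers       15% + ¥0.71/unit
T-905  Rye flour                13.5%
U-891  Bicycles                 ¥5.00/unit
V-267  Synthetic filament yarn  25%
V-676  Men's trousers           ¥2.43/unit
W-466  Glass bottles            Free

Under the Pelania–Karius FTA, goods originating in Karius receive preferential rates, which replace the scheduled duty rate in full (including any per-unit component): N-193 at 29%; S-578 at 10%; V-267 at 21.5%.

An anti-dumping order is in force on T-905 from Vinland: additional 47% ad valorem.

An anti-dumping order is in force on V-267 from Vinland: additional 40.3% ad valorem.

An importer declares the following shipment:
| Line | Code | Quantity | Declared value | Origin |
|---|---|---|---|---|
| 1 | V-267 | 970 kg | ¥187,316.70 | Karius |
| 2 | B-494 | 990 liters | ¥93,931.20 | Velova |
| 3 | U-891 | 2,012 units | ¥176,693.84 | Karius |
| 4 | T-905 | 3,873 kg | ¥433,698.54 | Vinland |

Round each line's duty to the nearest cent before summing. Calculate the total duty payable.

¥334,324.89

Line 1 (V-267, Karius, 970 kg, ¥187,316.70):
Base rate for V-267 is 25%.
Origin Karius qualifies under the Pelania–Karius agreement and V-267 is covered: preferential rate 21.5% applies instead.
The additional-duty order on V-267 targets Vinland, not Karius; it does not apply.
Duty = ¥187,316.70 × 21.5% = ¥40,273.09.
Line 2 (B-494, Velova, 990 liters, ¥93,931.20):
Base rate for B-494 is 23%.
Duty = ¥93,931.20 × 23% = ¥21,604.18.
Line 3 (U-891, Karius, 2,012 units, ¥176,693.84):
Base rate for U-891 is ¥5.00/unit.
Origin Karius is the FTA partner but U-891 is not on the preference list; base rate stands.
Duty = 2,012 × ¥5.00 = ¥10,060.00.
Line 4 (T-905, Vinland, 3,873 kg, ¥433,698.54):
Base rate for T-905 is 13.5%.
Additional duty on T-905 from Vinland: +47%. Applied ad valorem rate: 13.5% + 47% = 60.5%.
Duty = ¥433,698.54 × 60.5% = ¥262,387.62.
Total = ¥40,273.09 + ¥21,604.18 + ¥10,060.00 + ¥262,387.62 = ¥334,324.89.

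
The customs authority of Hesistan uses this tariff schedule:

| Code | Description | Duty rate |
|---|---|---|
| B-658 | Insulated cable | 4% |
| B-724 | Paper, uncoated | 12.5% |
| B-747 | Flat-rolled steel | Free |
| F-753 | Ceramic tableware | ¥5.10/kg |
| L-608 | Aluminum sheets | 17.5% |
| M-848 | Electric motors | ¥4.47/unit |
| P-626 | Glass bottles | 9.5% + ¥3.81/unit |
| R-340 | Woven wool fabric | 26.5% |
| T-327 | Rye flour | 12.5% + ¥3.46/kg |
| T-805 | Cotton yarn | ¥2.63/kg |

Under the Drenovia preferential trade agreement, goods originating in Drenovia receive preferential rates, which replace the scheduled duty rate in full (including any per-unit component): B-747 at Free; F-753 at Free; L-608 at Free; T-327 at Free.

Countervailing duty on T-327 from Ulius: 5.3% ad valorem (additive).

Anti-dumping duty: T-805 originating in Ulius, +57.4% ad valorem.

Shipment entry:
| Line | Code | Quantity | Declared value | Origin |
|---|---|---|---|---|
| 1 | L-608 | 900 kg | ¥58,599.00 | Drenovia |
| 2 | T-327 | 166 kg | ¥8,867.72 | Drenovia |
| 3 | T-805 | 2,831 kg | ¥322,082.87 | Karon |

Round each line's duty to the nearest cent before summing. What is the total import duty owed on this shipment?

¥7,445.53

Line 1 (L-608, Drenovia, 900 kg, ¥58,599.00):
Base rate for L-608 is 17.5%.
Origin Drenovia qualifies under the Hesistan–Drenovia agreement and L-608 is covered: preferential rate Free applies instead.
Duty = ¥58,599.00 × 0% = ¥0.00.
Line 2 (T-327, Drenovia, 166 kg, ¥8,867.72):
Base rate for T-327 is 12.5% + ¥3.46/kg.
Origin Drenovia qualifies under the Hesistan–Drenovia agreement and T-327 is covered: preferential rate Free applies instead.
The additional-duty order on T-327 targets Ulius, not Drenovia; it does not apply.
Duty = ¥8,867.72 × 0% = ¥0.00.
Line 3 (T-805, Karon, 2,831 kg, ¥322,082.87):
Base rate for T-805 is ¥2.63/kg.
The additional-duty order on T-805 targets Ulius, not Karon; it does not apply.
Duty = 2,831 × ¥2.63 = ¥7,445.53.
Total = ¥0.00 + ¥0.00 + ¥7,445.53 = ¥7,445.53.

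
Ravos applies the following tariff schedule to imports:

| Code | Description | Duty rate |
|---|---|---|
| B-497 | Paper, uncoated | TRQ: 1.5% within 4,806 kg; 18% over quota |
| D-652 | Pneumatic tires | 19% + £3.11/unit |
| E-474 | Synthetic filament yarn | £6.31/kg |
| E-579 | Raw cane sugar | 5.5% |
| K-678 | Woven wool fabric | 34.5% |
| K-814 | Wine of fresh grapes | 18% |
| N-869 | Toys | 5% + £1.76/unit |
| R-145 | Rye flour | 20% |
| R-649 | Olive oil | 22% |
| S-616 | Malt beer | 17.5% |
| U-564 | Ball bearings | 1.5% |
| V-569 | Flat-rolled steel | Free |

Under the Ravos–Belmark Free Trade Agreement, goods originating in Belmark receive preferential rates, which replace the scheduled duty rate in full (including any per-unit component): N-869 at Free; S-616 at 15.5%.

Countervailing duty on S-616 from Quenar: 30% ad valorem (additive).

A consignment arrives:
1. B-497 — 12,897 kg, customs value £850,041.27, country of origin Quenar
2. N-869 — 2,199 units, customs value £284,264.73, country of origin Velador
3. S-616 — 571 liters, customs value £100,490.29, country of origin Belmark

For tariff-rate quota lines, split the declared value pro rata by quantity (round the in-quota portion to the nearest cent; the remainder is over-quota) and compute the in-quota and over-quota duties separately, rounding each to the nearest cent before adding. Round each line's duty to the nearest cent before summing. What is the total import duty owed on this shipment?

Line 1 (B-497, Quenar, 12,897 kg, £850,041.27):
Code B-497 is under a tariff-rate quota (threshold 4,806 kg). In-quota: 4,806 kg at 1.5%; over-quota: 8,091 kg at 18%.
Pro-rata value split: in-quota = £850,041.27 × 4,806/12,897 = £316,763.46; over-quota = £850,041.27 − £316,763.46 = £533,277.81.
In-quota duty = £316,763.46 × 1.5% = £4,751.45. Over-quota duty = £533,277.81 × 18% = £95,990.01.
Line duty = £4,751.45 + £95,990.01 = £100,741.46.
Line 2 (N-869, Velador, 2,199 units, £284,264.73):
Base rate for N-869 is 5% + £1.76/unit.
N-869 has an FTA preferential rate, but origin Velador is not Belmark; base rate stands.
Duty = £284,264.73 × 5% + 2,199 × £1.76 = £18,083.48.
Line 3 (S-616, Belmark, 571 liters, £100,490.29):
Base rate for S-616 is 17.5%.
Origin Belmark qualifies under the Ravos–Belmark agreement and S-616 is covered: preferential rate 15.5% applies instead.
The additional-duty order on S-616 targets Quenar, not Belmark; it does not apply.
Duty = £100,490.29 × 15.5% = £15,575.99.
Total = £100,741.46 + £18,083.48 + £15,575.99 = £134,400.93.

£134,400.93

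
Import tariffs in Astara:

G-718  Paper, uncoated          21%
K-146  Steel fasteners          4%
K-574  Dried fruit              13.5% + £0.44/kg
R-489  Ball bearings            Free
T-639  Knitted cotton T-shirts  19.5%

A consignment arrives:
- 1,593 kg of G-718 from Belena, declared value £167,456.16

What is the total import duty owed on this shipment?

£35,165.79

Line 1 (G-718, Belena, 1,593 kg, £167,456.16):
Base rate for G-718 is 21%.
Duty = £167,456.16 × 21% = £35,165.79.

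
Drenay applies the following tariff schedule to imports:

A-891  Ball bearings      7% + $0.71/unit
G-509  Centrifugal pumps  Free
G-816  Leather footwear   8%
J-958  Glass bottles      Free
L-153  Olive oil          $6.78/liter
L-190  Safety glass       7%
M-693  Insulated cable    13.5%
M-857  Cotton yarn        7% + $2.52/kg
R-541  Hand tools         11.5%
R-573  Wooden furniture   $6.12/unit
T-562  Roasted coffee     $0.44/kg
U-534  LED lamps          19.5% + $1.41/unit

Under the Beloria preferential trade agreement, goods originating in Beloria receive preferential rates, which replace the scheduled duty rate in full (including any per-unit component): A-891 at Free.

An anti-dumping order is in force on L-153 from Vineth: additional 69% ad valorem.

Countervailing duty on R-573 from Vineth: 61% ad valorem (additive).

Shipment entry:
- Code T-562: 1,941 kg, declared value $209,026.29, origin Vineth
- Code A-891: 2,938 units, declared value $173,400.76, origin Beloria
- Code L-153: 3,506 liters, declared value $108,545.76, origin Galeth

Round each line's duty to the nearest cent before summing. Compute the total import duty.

Line 1 (T-562, Vineth, 1,941 kg, $209,026.29):
Base rate for T-562 is $0.44/kg.
Duty = 1,941 × $0.44 = $854.04.
Line 2 (A-891, Beloria, 2,938 units, $173,400.76):
Base rate for A-891 is 7% + $0.71/unit.
Origin Beloria qualifies under the Drenay–Beloria agreement and A-891 is covered: preferential rate Free applies instead.
Duty = $173,400.76 × 0% = $0.00.
Line 3 (L-153, Galeth, 3,506 liters, $108,545.76):
Base rate for L-153 is $6.78/liter.
The additional-duty order on L-153 targets Vineth, not Galeth; it does not apply.
Duty = 3,506 × $6.78 = $23,770.68.
Total = $854.04 + $0.00 + $23,770.68 = $24,624.72.

$24,624.72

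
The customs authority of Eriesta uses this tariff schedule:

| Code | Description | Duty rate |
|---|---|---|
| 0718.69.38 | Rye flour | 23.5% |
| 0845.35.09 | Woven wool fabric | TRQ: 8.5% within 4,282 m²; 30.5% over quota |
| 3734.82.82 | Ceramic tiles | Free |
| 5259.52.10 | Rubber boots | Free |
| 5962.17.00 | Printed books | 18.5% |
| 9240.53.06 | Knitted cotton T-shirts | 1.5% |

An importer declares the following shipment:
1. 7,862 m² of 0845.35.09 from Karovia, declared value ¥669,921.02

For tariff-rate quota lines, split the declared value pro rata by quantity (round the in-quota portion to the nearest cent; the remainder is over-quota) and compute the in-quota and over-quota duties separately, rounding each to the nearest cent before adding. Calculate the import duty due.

¥124,054.68

Line 1 (0845.35.09, Karovia, 7,862 m², ¥669,921.02):
Code 0845.35.09 is under a tariff-rate quota (threshold 4,282 m²). In-quota: 4,282 m² at 8.5%; over-quota: 3,580 m² at 30.5%.
Pro-rata value split: in-quota = ¥669,921.02 × 4,282/7,862 = ¥364,869.22; over-quota = ¥669,921.02 − ¥364,869.22 = ¥305,051.80.
In-quota duty = ¥364,869.22 × 8.5% = ¥31,013.88. Over-quota duty = ¥305,051.80 × 30.5% = ¥93,040.80.
Line duty = ¥31,013.88 + ¥93,040.80 = ¥124,054.68.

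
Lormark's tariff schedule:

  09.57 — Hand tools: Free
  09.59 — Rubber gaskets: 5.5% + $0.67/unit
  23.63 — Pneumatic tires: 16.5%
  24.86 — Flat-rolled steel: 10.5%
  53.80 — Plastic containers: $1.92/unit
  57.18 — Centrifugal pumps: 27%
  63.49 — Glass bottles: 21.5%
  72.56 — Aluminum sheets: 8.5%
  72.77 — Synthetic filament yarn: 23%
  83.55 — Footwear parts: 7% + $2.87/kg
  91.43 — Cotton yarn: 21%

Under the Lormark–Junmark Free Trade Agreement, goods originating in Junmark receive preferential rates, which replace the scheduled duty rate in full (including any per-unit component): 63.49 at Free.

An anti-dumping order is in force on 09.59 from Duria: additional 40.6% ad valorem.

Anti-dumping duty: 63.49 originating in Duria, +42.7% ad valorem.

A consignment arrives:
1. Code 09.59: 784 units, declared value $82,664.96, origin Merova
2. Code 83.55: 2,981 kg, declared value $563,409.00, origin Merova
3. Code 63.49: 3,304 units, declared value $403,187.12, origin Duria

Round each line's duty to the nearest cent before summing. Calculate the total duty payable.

$311,912.08

Line 1 (09.59, Merova, 784 units, $82,664.96):
Base rate for 09.59 is 5.5% + $0.67/unit.
The additional-duty order on 09.59 targets Duria, not Merova; it does not apply.
Duty = $82,664.96 × 5.5% + 784 × $0.67 = $5,071.85.
Line 2 (83.55, Merova, 2,981 kg, $563,409.00):
Base rate for 83.55 is 7% + $2.87/kg.
Duty = $563,409.00 × 7% + 2,981 × $2.87 = $47,994.10.
Line 3 (63.49, Duria, 3,304 units, $403,187.12):
Base rate for 63.49 is 21.5%.
63.49 has an FTA preferential rate, but origin Duria is not Junmark; base rate stands.
Additional duty on 63.49 from Duria: +42.7%. Applied ad valorem rate: 21.5% + 42.7% = 64.2%.
Duty = $403,187.12 × 64.2% = $258,846.13.
Total = $5,071.85 + $47,994.10 + $258,846.13 = $311,912.08.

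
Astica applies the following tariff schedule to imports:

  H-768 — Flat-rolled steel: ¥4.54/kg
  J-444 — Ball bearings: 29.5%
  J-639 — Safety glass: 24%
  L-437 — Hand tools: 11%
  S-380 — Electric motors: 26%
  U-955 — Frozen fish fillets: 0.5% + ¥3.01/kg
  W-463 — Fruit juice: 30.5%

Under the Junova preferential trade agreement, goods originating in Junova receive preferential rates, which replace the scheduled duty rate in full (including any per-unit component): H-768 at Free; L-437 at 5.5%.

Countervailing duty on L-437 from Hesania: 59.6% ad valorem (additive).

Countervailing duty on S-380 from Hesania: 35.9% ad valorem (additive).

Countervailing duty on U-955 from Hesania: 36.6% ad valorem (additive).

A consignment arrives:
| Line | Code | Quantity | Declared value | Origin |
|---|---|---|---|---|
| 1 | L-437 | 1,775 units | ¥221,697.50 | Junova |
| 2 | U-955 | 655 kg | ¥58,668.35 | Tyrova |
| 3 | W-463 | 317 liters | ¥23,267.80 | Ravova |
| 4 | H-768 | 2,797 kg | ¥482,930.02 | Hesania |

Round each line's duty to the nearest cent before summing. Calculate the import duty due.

¥34,253.31

Line 1 (L-437, Junova, 1,775 units, ¥221,697.50):
Base rate for L-437 is 11%.
Origin Junova qualifies under the Astica–Junova agreement and L-437 is covered: preferential rate 5.5% applies instead.
The additional-duty order on L-437 targets Hesania, not Junova; it does not apply.
Duty = ¥221,697.50 × 5.5% = ¥12,193.36.
Line 2 (U-955, Tyrova, 655 kg, ¥58,668.35):
Base rate for U-955 is 0.5% + ¥3.01/kg.
The additional-duty order on U-955 targets Hesania, not Tyrova; it does not apply.
Duty = ¥58,668.35 × 0.5% + 655 × ¥3.01 = ¥2,264.89.
Line 3 (W-463, Ravova, 317 liters, ¥23,267.80):
Base rate for W-463 is 30.5%.
Duty = ¥23,267.80 × 30.5% = ¥7,096.68.
Line 4 (H-768, Hesania, 2,797 kg, ¥482,930.02):
Base rate for H-768 is ¥4.54/kg.
H-768 has an FTA preferential rate, but origin Hesania is not Junova; base rate stands.
Duty = 2,797 × ¥4.54 = ¥12,698.38.
Total = ¥12,193.36 + ¥2,264.89 + ¥7,096.68 + ¥12,698.38 = ¥34,253.31.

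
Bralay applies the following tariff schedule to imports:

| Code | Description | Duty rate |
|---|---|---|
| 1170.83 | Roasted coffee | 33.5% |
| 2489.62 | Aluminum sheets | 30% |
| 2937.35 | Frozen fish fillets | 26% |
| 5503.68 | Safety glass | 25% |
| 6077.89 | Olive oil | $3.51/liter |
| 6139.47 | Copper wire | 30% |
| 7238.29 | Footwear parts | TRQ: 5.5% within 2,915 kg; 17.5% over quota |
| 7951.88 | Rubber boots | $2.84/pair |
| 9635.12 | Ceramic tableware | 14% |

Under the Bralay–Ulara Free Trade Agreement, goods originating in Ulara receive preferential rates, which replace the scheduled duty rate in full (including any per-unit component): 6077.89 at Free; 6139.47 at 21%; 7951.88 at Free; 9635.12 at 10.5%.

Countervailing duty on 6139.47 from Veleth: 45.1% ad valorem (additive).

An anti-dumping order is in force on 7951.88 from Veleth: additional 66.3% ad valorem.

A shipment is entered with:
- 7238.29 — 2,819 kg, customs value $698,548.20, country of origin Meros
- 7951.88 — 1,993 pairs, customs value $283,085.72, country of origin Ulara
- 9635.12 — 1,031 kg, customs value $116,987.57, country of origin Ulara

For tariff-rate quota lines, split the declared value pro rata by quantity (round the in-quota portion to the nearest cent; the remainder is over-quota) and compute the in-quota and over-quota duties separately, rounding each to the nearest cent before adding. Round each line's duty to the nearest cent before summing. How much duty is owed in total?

$50,703.84

Line 1 (7238.29, Meros, 2,819 kg, $698,548.20):
Code 7238.29 is under a tariff-rate quota (threshold 2,915 kg). Quantity 2,819 kg is within the quota, so the in-quota rate 5.5% applies to the full value.
Duty = $698,548.20 × 5.5% = $38,420.15.
Line 2 (7951.88, Ulara, 1,993 pairs, $283,085.72):
Base rate for 7951.88 is $2.84/pair.
Origin Ulara qualifies under the Bralay–Ulara agreement and 7951.88 is covered: preferential rate Free applies instead.
The additional-duty order on 7951.88 targets Veleth, not Ulara; it does not apply.
Duty = $283,085.72 × 0% = $0.00.
Line 3 (9635.12, Ulara, 1,031 kg, $116,987.57):
Base rate for 9635.12 is 14%.
Origin Ulara qualifies under the Bralay–Ulara agreement and 9635.12 is covered: preferential rate 10.5% applies instead.
Duty = $116,987.57 × 10.5% = $12,283.69.
Total = $38,420.15 + $0.00 + $12,283.69 = $50,703.84.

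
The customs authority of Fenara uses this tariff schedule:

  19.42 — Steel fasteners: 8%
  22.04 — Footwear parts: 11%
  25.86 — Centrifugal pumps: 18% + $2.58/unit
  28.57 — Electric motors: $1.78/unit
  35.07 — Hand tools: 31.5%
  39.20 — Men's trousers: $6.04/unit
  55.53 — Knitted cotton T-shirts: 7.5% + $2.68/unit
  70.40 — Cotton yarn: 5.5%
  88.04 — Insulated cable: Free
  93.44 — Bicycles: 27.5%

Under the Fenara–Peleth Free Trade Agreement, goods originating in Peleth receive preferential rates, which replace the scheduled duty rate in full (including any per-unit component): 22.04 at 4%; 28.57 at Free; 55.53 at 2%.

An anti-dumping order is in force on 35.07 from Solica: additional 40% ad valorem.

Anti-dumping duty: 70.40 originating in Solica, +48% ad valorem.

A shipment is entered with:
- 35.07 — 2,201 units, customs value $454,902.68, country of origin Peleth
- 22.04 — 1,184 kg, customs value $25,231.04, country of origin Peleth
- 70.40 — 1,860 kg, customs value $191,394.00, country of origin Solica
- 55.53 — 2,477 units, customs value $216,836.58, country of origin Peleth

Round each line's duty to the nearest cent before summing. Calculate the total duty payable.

Line 1 (35.07, Peleth, 2,201 units, $454,902.68):
Base rate for 35.07 is 31.5%.
Origin Peleth is the FTA partner but 35.07 is not on the preference list; base rate stands.
The additional-duty order on 35.07 targets Solica, not Peleth; it does not apply.
Duty = $454,902.68 × 31.5% = $143,294.34.
Line 2 (22.04, Peleth, 1,184 kg, $25,231.04):
Base rate for 22.04 is 11%.
Origin Peleth qualifies under the Fenara–Peleth agreement and 22.04 is covered: preferential rate 4% applies instead.
Duty = $25,231.04 × 4% = $1,009.24.
Line 3 (70.40, Solica, 1,860 kg, $191,394.00):
Base rate for 70.40 is 5.5%.
Additional duty on 70.40 from Solica: +48%. Applied ad valorem rate: 5.5% + 48% = 53.5%.
Duty = $191,394.00 × 53.5% = $102,395.79.
Line 4 (55.53, Peleth, 2,477 units, $216,836.58):
Base rate for 55.53 is 7.5% + $2.68/unit.
Origin Peleth qualifies under the Fenara–Peleth agreement and 55.53 is covered: preferential rate 2% applies instead.
Duty = $216,836.58 × 2% = $4,336.73.
Total = $143,294.34 + $1,009.24 + $102,395.79 + $4,336.73 = $251,036.10.

$251,036.10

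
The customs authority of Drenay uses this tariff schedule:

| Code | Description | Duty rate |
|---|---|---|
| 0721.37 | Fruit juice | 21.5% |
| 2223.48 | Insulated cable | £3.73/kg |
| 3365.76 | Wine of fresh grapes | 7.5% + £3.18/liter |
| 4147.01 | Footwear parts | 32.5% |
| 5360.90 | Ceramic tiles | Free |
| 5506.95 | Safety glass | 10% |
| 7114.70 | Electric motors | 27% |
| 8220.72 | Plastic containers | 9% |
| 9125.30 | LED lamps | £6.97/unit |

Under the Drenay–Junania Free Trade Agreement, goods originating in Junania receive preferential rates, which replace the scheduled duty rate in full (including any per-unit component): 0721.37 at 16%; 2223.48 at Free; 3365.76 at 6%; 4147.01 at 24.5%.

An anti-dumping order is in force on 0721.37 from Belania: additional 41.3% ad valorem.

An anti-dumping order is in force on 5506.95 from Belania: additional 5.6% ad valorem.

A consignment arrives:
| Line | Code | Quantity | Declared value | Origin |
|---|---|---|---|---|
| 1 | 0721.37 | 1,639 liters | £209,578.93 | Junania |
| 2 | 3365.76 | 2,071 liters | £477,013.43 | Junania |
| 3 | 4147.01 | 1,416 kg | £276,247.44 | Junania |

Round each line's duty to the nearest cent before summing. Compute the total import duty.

£129,834.06

Line 1 (0721.37, Junania, 1,639 liters, £209,578.93):
Base rate for 0721.37 is 21.5%.
Origin Junania qualifies under the Drenay–Junania agreement and 0721.37 is covered: preferential rate 16% applies instead.
The additional-duty order on 0721.37 targets Belania, not Junania; it does not apply.
Duty = £209,578.93 × 16% = £33,532.63.
Line 2 (3365.76, Junania, 2,071 liters, £477,013.43):
Base rate for 3365.76 is 7.5% + £3.18/liter.
Origin Junania qualifies under the Drenay–Junania agreement and 3365.76 is covered: preferential rate 6% applies instead.
Duty = £477,013.43 × 6% = £28,620.81.
Line 3 (4147.01, Junania, 1,416 kg, £276,247.44):
Base rate for 4147.01 is 32.5%.
Origin Junania qualifies under the Drenay–Junania agreement and 4147.01 is covered: preferential rate 24.5% applies instead.
Duty = £276,247.44 × 24.5% = £67,680.62.
Total = £33,532.63 + £28,620.81 + £67,680.62 = £129,834.06.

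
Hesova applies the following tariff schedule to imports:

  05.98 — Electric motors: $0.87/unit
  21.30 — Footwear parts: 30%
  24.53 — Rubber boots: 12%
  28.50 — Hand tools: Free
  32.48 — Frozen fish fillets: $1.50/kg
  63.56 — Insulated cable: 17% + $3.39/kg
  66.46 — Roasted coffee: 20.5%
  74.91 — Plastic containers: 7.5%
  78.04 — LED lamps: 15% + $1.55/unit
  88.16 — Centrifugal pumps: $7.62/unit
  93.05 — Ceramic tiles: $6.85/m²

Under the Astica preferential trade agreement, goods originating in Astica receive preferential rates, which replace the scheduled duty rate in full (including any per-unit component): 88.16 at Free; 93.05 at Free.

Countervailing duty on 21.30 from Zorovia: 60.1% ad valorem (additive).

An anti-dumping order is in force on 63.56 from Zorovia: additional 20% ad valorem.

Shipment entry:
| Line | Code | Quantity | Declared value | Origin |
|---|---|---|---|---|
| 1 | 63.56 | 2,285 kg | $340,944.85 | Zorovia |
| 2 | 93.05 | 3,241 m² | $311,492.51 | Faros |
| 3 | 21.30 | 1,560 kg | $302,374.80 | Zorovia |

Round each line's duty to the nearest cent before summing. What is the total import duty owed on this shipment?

Line 1 (63.56, Zorovia, 2,285 kg, $340,944.85):
Base rate for 63.56 is 17% + $3.39/kg.
Additional duty on 63.56 from Zorovia: +20%. Applied ad valorem rate: 17% + 20% = 37%.
Duty = $340,944.85 × 37% + 2,285 × $3.39 = $133,895.74.
Line 2 (93.05, Faros, 3,241 m², $311,492.51):
Base rate for 93.05 is $6.85/m².
93.05 has an FTA preferential rate, but origin Faros is not Astica; base rate stands.
Duty = 3,241 × $6.85 = $22,200.85.
Line 3 (21.30, Zorovia, 1,560 kg, $302,374.80):
Base rate for 21.30 is 30%.
Additional duty on 21.30 from Zorovia: +60.1%. Applied ad valorem rate: 30% + 60.1% = 90.1%.
Duty = $302,374.80 × 90.1% = $272,439.69.
Total = $133,895.74 + $22,200.85 + $272,439.69 = $428,536.28.

$428,536.28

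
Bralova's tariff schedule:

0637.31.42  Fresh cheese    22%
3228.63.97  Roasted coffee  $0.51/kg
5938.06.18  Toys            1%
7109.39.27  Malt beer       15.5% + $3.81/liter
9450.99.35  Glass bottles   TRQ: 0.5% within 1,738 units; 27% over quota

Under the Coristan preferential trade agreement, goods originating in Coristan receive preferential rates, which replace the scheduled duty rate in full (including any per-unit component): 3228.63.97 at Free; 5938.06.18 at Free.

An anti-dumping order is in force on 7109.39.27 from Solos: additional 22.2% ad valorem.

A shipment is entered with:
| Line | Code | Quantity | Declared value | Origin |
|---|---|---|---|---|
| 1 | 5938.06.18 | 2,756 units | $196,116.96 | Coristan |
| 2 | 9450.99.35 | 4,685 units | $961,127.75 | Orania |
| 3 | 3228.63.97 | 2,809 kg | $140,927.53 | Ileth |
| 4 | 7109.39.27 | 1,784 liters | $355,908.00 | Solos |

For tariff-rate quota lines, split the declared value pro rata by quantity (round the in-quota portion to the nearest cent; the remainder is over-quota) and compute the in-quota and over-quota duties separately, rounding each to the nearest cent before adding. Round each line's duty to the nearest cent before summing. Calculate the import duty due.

Line 1 (5938.06.18, Coristan, 2,756 units, $196,116.96):
Base rate for 5938.06.18 is 1%.
Origin Coristan qualifies under the Bralova–Coristan agreement and 5938.06.18 is covered: preferential rate Free applies instead.
Duty = $196,116.96 × 0% = $0.00.
Line 2 (9450.99.35, Orania, 4,685 units, $961,127.75):
Code 9450.99.35 is under a tariff-rate quota (threshold 1,738 units). In-quota: 1,738 units at 0.5%; over-quota: 2,947 units at 27%.
Pro-rata value split: in-quota = $961,127.75 × 1,738/4,685 = $356,550.70; over-quota = $961,127.75 − $356,550.70 = $604,577.05.
In-quota duty = $356,550.70 × 0.5% = $1,782.75. Over-quota duty = $604,577.05 × 27% = $163,235.80.
Line duty = $1,782.75 + $163,235.80 = $165,018.55.
Line 3 (3228.63.97, Ileth, 2,809 kg, $140,927.53):
Base rate for 3228.63.97 is $0.51/kg.
3228.63.97 has an FTA preferential rate, but origin Ileth is not Coristan; base rate stands.
Duty = 2,809 × $0.51 = $1,432.59.
Line 4 (7109.39.27, Solos, 1,784 liters, $355,908.00):
Base rate for 7109.39.27 is 15.5% + $3.81/liter.
Additional duty on 7109.39.27 from Solos: +22.2%. Applied ad valorem rate: 15.5% + 22.2% = 37.7%.
Duty = $355,908.00 × 37.7% + 1,784 × $3.81 = $140,974.36.
Total = $0.00 + $165,018.55 + $1,432.59 + $140,974.36 = $307,425.50.

$307,425.50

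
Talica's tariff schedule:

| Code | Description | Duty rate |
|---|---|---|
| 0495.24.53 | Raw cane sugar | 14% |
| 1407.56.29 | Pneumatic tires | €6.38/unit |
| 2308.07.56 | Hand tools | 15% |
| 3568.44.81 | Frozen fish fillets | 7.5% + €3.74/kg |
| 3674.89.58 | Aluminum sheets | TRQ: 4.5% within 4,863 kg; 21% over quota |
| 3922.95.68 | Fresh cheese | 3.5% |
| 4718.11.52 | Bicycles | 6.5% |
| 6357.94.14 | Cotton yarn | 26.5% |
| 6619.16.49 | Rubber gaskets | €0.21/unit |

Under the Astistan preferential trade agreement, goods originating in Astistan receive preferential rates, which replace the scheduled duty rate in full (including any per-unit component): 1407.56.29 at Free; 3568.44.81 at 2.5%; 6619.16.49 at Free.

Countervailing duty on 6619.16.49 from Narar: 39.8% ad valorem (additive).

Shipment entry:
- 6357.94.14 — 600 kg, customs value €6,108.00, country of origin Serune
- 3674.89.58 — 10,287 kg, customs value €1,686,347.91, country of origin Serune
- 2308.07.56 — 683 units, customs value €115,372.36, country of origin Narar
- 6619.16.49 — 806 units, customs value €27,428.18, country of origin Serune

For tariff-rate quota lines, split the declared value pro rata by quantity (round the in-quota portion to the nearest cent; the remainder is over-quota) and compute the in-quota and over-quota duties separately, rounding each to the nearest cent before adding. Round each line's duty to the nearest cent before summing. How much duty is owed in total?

Line 1 (6357.94.14, Serune, 600 kg, €6,108.00):
Base rate for 6357.94.14 is 26.5%.
Duty = €6,108.00 × 26.5% = €1,618.62.
Line 2 (3674.89.58, Serune, 10,287 kg, €1,686,347.91):
Code 3674.89.58 is under a tariff-rate quota (threshold 4,863 kg). In-quota: 4,863 kg at 4.5%; over-quota: 5,424 kg at 21%.
Pro-rata value split: in-quota = €1,686,347.91 × 4,863/10,287 = €797,191.59; over-quota = €1,686,347.91 − €797,191.59 = €889,156.32.
In-quota duty = €797,191.59 × 4.5% = €35,873.62. Over-quota duty = €889,156.32 × 21% = €186,722.83.
Line duty = €35,873.62 + €186,722.83 = €222,596.45.
Line 3 (2308.07.56, Narar, 683 units, €115,372.36):
Base rate for 2308.07.56 is 15%.
Duty = €115,372.36 × 15% = €17,305.85.
Line 4 (6619.16.49, Serune, 806 units, €27,428.18):
Base rate for 6619.16.49 is €0.21/unit.
6619.16.49 has an FTA preferential rate, but origin Serune is not Astistan; base rate stands.
The additional-duty order on 6619.16.49 targets Narar, not Serune; it does not apply.
Duty = 806 × €0.21 = €169.26.
Total = €1,618.62 + €222,596.45 + €17,305.85 + €169.26 = €241,690.18.

€241,690.18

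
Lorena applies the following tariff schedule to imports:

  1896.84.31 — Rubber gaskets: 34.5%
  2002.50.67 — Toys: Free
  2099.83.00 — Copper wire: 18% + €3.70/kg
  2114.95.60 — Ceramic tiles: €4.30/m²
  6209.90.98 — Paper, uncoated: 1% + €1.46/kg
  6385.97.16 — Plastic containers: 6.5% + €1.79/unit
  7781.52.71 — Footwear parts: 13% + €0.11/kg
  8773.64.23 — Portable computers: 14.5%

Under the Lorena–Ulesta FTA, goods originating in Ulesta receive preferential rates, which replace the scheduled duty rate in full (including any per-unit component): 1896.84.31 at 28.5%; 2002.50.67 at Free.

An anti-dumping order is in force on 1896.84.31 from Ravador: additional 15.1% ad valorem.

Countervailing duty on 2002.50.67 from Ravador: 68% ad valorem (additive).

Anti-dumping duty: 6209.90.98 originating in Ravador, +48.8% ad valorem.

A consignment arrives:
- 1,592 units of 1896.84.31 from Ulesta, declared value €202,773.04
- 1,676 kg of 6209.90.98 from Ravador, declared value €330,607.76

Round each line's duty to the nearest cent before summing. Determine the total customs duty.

€224,879.94

Line 1 (1896.84.31, Ulesta, 1,592 units, €202,773.04):
Base rate for 1896.84.31 is 34.5%.
Origin Ulesta qualifies under the Lorena–Ulesta agreement and 1896.84.31 is covered: preferential rate 28.5% applies instead.
The additional-duty order on 1896.84.31 targets Ravador, not Ulesta; it does not apply.
Duty = €202,773.04 × 28.5% = €57,790.32.
Line 2 (6209.90.98, Ravador, 1,676 kg, €330,607.76):
Base rate for 6209.90.98 is 1% + €1.46/kg.
Additional duty on 6209.90.98 from Ravador: +48.8%. Applied ad valorem rate: 1% + 48.8% = 49.8%.
Duty = €330,607.76 × 49.8% + 1,676 × €1.46 = €167,089.62.
Total = €57,790.32 + €167,089.62 = €224,879.94.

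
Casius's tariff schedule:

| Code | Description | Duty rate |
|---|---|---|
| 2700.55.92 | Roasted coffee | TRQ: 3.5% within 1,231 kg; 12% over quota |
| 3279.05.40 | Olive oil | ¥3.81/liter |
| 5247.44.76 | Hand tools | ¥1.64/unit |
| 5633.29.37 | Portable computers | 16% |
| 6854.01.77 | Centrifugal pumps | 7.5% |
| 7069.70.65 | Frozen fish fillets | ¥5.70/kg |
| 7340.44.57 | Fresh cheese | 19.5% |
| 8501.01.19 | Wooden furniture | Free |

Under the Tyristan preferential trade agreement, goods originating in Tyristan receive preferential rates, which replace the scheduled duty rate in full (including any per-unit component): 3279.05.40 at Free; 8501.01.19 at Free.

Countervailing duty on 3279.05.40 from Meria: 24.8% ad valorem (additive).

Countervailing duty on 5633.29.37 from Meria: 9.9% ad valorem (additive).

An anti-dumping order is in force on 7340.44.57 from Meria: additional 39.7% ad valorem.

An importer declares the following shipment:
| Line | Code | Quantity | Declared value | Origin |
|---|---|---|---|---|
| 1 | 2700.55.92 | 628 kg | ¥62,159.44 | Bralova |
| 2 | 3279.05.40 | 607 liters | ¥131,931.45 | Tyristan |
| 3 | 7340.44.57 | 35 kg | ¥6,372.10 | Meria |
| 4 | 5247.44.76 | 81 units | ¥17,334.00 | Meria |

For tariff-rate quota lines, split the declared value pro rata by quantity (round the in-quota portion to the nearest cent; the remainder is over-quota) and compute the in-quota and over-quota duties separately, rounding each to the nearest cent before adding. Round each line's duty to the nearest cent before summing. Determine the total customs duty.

Line 1 (2700.55.92, Bralova, 628 kg, ¥62,159.44):
Code 2700.55.92 is under a tariff-rate quota (threshold 1,231 kg). Quantity 628 kg is within the quota, so the in-quota rate 3.5% applies to the full value.
Duty = ¥62,159.44 × 3.5% = ¥2,175.58.
Line 2 (3279.05.40, Tyristan, 607 liters, ¥131,931.45):
Base rate for 3279.05.40 is ¥3.81/liter.
Origin Tyristan qualifies under the Casius–Tyristan agreement and 3279.05.40 is covered: preferential rate Free applies instead.
The additional-duty order on 3279.05.40 targets Meria, not Tyristan; it does not apply.
Duty = ¥131,931.45 × 0% = ¥0.00.
Line 3 (7340.44.57, Meria, 35 kg, ¥6,372.10):
Base rate for 7340.44.57 is 19.5%.
Additional duty on 7340.44.57 from Meria: +39.7%. Applied ad valorem rate: 19.5% + 39.7% = 59.2%.
Duty = ¥6,372.10 × 59.2% = ¥3,772.28.
Line 4 (5247.44.76, Meria, 81 units, ¥17,334.00):
Base rate for 5247.44.76 is ¥1.64/unit.
Duty = 81 × ¥1.64 = ¥132.84.
Total = ¥2,175.58 + ¥0.00 + ¥3,772.28 + ¥132.84 = ¥6,080.70.

¥6,080.70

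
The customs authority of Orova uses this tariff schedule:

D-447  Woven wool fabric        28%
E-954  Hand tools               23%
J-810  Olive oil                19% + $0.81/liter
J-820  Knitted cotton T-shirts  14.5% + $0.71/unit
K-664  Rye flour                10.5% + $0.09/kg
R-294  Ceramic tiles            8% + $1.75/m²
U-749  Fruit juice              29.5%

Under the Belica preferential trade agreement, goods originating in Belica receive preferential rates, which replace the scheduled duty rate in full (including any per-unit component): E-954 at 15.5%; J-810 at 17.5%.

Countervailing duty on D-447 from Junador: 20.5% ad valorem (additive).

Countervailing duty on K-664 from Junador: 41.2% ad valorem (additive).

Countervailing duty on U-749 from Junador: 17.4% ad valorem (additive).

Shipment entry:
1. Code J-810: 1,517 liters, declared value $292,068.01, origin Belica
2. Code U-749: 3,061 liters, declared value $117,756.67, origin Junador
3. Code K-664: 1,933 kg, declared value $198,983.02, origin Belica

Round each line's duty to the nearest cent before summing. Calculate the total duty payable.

Line 1 (J-810, Belica, 1,517 liters, $292,068.01):
Base rate for J-810 is 19% + $0.81/liter.
Origin Belica qualifies under the Orova–Belica agreement and J-810 is covered: preferential rate 17.5% applies instead.
Duty = $292,068.01 × 17.5% = $51,111.90.
Line 2 (U-749, Junador, 3,061 liters, $117,756.67):
Base rate for U-749 is 29.5%.
Additional duty on U-749 from Junador: +17.4%. Applied ad valorem rate: 29.5% + 17.4% = 46.9%.
Duty = $117,756.67 × 46.9% = $55,227.88.
Line 3 (K-664, Belica, 1,933 kg, $198,983.02):
Base rate for K-664 is 10.5% + $0.09/kg.
Origin Belica is the FTA partner but K-664 is not on the preference list; base rate stands.
The additional-duty order on K-664 targets Junador, not Belica; it does not apply.
Duty = $198,983.02 × 10.5% + 1,933 × $0.09 = $21,067.19.
Total = $51,111.90 + $55,227.88 + $21,067.19 = $127,406.97.

$127,406.97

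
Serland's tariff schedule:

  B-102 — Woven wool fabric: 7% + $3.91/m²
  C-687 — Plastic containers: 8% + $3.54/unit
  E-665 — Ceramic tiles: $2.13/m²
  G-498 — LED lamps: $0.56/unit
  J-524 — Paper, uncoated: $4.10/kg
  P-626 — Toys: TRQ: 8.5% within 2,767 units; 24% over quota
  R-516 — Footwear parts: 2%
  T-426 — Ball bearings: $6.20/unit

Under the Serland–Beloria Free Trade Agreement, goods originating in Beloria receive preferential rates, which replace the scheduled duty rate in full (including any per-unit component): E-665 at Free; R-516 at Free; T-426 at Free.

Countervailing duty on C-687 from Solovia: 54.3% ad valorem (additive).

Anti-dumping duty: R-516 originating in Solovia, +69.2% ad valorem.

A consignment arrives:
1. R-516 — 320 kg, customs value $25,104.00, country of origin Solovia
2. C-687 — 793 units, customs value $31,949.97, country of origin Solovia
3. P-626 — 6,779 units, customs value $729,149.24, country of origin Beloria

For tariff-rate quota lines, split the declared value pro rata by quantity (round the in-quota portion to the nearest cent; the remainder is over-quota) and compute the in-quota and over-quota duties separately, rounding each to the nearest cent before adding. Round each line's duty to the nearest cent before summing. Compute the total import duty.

$169,451.04

Line 1 (R-516, Solovia, 320 kg, $25,104.00):
Base rate for R-516 is 2%.
R-516 has an FTA preferential rate, but origin Solovia is not Beloria; base rate stands.
Additional duty on R-516 from Solovia: +69.2%. Applied ad valorem rate: 2% + 69.2% = 71.2%.
Duty = $25,104.00 × 71.2% = $17,874.05.
Line 2 (C-687, Solovia, 793 units, $31,949.97):
Base rate for C-687 is 8% + $3.54/unit.
Additional duty on C-687 from Solovia: +54.3%. Applied ad valorem rate: 8% + 54.3% = 62.3%.
Duty = $31,949.97 × 62.3% + 793 × $3.54 = $22,712.05.
Line 3 (P-626, Beloria, 6,779 units, $729,149.24):
Code P-626 is under a tariff-rate quota (threshold 2,767 units). In-quota: 2,767 units at 8.5%; over-quota: 4,012 units at 24%.
Pro-rata value split: in-quota = $729,149.24 × 2,767/6,779 = $297,618.52; over-quota = $729,149.24 − $297,618.52 = $431,530.72.
In-quota duty = $297,618.52 × 8.5% = $25,297.57. Over-quota duty = $431,530.72 × 24% = $103,567.37.
Line duty = $25,297.57 + $103,567.37 = $128,864.94.
Total = $17,874.05 + $22,712.05 + $128,864.94 = $169,451.04.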